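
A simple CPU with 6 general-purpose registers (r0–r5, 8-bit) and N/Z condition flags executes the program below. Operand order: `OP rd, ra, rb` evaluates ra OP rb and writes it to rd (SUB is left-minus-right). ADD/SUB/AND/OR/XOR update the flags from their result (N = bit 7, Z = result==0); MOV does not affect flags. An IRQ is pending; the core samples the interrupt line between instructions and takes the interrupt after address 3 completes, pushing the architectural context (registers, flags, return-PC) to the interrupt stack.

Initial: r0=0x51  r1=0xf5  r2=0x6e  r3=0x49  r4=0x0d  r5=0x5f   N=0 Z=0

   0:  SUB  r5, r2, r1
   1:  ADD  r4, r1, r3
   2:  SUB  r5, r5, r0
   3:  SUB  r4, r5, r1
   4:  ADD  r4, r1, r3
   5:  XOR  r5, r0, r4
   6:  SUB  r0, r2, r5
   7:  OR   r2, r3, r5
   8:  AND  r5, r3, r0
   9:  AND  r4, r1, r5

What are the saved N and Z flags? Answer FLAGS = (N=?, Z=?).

FLAGS = (N=0, Z=0)

after  0: r0=0x51 r1=0xf5 r2=0x6e r3=0x49 r4=0x0d r5=0x79  N=0 Z=0
after  1: r0=0x51 r1=0xf5 r2=0x6e r3=0x49 r4=0x3e r5=0x79  N=0 Z=0
after  2: r0=0x51 r1=0xf5 r2=0x6e r3=0x49 r4=0x3e r5=0x28  N=0 Z=0
after  3: r0=0x51 r1=0xf5 r2=0x6e r3=0x49 r4=0x33 r5=0x28  N=0 Z=0
-- IRQ taken; context saved, return-PC = 4 --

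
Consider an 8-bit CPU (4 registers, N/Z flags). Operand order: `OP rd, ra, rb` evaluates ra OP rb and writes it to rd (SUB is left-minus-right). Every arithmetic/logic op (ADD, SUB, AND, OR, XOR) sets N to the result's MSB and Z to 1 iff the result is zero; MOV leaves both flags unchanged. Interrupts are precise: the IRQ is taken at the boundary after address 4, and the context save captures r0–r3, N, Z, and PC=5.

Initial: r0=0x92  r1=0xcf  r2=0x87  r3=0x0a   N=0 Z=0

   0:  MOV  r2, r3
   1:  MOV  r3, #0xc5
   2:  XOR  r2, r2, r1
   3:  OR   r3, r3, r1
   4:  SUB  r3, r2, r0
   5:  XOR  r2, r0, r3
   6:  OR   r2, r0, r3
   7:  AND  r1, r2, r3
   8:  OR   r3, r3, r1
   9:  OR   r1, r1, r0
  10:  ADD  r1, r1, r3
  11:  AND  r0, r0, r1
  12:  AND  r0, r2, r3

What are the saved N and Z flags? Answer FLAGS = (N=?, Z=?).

after  0: r0=0x92 r1=0xcf r2=0x0a r3=0x0a  N=0 Z=0
after  1: r0=0x92 r1=0xcf r2=0x0a r3=0xc5  N=0 Z=0
after  2: r0=0x92 r1=0xcf r2=0xc5 r3=0xc5  N=1 Z=0
after  3: r0=0x92 r1=0xcf r2=0xc5 r3=0xcf  N=1 Z=0
after  4: r0=0x92 r1=0xcf r2=0xc5 r3=0x33  N=0 Z=0
-- IRQ taken; context saved, return-PC = 5 --

FLAGS = (N=0, Z=0)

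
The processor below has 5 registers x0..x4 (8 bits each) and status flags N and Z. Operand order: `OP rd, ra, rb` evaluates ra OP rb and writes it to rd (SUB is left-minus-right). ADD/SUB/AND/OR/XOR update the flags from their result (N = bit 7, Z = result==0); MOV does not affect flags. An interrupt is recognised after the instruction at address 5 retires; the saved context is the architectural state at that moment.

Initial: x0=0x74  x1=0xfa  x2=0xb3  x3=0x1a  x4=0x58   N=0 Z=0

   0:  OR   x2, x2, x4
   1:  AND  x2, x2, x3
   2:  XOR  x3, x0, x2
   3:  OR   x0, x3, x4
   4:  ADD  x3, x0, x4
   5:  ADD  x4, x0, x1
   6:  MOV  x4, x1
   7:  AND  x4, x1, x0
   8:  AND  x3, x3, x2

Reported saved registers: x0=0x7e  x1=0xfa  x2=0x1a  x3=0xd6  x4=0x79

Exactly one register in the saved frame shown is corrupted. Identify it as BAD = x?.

BAD = x4

after  0: x0=0x74 x1=0xfa x2=0xfb x3=0x1a x4=0x58  N=1 Z=0
after  1: x0=0x74 x1=0xfa x2=0x1a x3=0x1a x4=0x58  N=0 Z=0
after  2: x0=0x74 x1=0xfa x2=0x1a x3=0x6e x4=0x58  N=0 Z=0
after  3: x0=0x7e x1=0xfa x2=0x1a x3=0x6e x4=0x58  N=0 Z=0
after  4: x0=0x7e x1=0xfa x2=0x1a x3=0xd6 x4=0x58  N=1 Z=0
after  5: x0=0x7e x1=0xfa x2=0x1a x3=0xd6 x4=0x78  N=0 Z=0
-- IRQ taken; context saved, return-PC = 6 --
mismatch: x4: reported 0x79 vs actual 0x78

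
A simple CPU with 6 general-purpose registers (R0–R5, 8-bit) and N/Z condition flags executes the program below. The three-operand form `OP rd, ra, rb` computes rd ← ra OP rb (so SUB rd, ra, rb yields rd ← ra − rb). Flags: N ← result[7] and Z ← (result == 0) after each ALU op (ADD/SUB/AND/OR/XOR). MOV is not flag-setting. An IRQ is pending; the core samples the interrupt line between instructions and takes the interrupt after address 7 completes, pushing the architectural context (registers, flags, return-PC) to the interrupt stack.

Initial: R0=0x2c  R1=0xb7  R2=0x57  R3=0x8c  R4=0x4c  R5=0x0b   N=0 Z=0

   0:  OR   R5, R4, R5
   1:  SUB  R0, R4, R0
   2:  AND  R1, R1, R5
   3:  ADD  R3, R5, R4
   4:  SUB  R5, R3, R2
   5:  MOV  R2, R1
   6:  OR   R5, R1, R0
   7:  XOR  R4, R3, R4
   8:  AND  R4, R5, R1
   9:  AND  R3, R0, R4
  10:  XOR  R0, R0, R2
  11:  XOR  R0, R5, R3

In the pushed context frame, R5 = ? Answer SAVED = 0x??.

after  0: R0=0x2c R1=0xb7 R2=0x57 R3=0x8c R4=0x4c R5=0x4f  N=0 Z=0
after  1: R0=0x20 R1=0xb7 R2=0x57 R3=0x8c R4=0x4c R5=0x4f  N=0 Z=0
after  2: R0=0x20 R1=0x07 R2=0x57 R3=0x8c R4=0x4c R5=0x4f  N=0 Z=0
after  3: R0=0x20 R1=0x07 R2=0x57 R3=0x9b R4=0x4c R5=0x4f  N=1 Z=0
after  4: R0=0x20 R1=0x07 R2=0x57 R3=0x9b R4=0x4c R5=0x44  N=0 Z=0
after  5: R0=0x20 R1=0x07 R2=0x07 R3=0x9b R4=0x4c R5=0x44  N=0 Z=0
after  6: R0=0x20 R1=0x07 R2=0x07 R3=0x9b R4=0x4c R5=0x27  N=0 Z=0
after  7: R0=0x20 R1=0x07 R2=0x07 R3=0x9b R4=0xd7 R5=0x27  N=1 Z=0
-- IRQ taken; context saved, return-PC = 8 --

SAVED = 0x27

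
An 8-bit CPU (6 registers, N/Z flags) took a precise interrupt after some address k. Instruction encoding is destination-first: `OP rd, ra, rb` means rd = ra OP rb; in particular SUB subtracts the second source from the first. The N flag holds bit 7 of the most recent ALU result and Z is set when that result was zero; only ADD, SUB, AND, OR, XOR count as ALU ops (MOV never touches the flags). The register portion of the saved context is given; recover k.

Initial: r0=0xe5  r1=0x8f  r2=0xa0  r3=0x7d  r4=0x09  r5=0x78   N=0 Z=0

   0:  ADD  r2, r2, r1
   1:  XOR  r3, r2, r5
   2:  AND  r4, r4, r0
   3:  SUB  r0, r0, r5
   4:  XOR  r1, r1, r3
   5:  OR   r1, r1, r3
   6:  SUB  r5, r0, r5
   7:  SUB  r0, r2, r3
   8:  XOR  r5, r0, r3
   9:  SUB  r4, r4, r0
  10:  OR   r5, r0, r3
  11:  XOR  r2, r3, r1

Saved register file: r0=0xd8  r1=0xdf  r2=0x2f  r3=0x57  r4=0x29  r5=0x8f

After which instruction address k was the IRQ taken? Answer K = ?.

K = 9

after  0: r0=0xe5 r1=0x8f r2=0x2f r3=0x7d r4=0x09 r5=0x78  N=0 Z=0
after  1: r0=0xe5 r1=0x8f r2=0x2f r3=0x57 r4=0x09 r5=0x78  N=0 Z=0
after  2: r0=0xe5 r1=0x8f r2=0x2f r3=0x57 r4=0x01 r5=0x78  N=0 Z=0
after  3: r0=0x6d r1=0x8f r2=0x2f r3=0x57 r4=0x01 r5=0x78  N=0 Z=0
after  4: r0=0x6d r1=0xd8 r2=0x2f r3=0x57 r4=0x01 r5=0x78  N=1 Z=0
after  5: r0=0x6d r1=0xdf r2=0x2f r3=0x57 r4=0x01 r5=0x78  N=1 Z=0
after  6: r0=0x6d r1=0xdf r2=0x2f r3=0x57 r4=0x01 r5=0xf5  N=1 Z=0
after  7: r0=0xd8 r1=0xdf r2=0x2f r3=0x57 r4=0x01 r5=0xf5  N=1 Z=0
after  8: r0=0xd8 r1=0xdf r2=0x2f r3=0x57 r4=0x01 r5=0x8f  N=1 Z=0
after  9: r0=0xd8 r1=0xdf r2=0x2f r3=0x57 r4=0x29 r5=0x8f  N=0 Z=0
-- IRQ taken; context saved, return-PC = 10 --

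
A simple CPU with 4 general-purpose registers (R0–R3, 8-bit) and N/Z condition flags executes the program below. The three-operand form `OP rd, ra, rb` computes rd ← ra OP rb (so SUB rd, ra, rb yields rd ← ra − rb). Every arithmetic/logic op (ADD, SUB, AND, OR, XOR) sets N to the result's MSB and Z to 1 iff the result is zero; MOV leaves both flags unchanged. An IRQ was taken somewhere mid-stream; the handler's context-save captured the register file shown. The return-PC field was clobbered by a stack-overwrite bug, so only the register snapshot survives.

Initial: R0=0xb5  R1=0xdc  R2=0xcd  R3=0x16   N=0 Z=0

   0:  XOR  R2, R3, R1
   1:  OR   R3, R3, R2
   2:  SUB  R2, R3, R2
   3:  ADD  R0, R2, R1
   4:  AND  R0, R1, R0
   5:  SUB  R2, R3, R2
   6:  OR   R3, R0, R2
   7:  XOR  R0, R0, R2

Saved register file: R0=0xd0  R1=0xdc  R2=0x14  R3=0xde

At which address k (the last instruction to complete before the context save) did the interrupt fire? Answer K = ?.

K = 4

after  0: R0=0xb5 R1=0xdc R2=0xca R3=0x16  N=1 Z=0
after  1: R0=0xb5 R1=0xdc R2=0xca R3=0xde  N=1 Z=0
after  2: R0=0xb5 R1=0xdc R2=0x14 R3=0xde  N=0 Z=0
after  3: R0=0xf0 R1=0xdc R2=0x14 R3=0xde  N=1 Z=0
after  4: R0=0xd0 R1=0xdc R2=0x14 R3=0xde  N=1 Z=0
-- IRQ taken; context saved, return-PC = 5 --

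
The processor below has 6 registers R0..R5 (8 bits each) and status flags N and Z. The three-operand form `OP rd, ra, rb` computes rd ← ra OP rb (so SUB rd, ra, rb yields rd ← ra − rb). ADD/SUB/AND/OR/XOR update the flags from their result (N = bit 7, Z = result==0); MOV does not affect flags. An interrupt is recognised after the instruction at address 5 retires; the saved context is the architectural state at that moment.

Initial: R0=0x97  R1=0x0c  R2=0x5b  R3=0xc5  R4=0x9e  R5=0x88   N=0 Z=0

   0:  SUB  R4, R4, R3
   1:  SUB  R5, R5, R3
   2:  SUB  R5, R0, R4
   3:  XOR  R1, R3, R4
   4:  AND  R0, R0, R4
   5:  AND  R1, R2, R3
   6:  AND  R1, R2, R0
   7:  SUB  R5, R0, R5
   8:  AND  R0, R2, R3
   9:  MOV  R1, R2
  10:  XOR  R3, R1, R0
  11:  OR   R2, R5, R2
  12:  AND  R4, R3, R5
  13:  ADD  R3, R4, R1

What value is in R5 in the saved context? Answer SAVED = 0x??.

after  0: R0=0x97 R1=0x0c R2=0x5b R3=0xc5 R4=0xd9 R5=0x88  N=1 Z=0
after  1: R0=0x97 R1=0x0c R2=0x5b R3=0xc5 R4=0xd9 R5=0xc3  N=1 Z=0
after  2: R0=0x97 R1=0x0c R2=0x5b R3=0xc5 R4=0xd9 R5=0xbe  N=1 Z=0
after  3: R0=0x97 R1=0x1c R2=0x5b R3=0xc5 R4=0xd9 R5=0xbe  N=0 Z=0
after  4: R0=0x91 R1=0x1c R2=0x5b R3=0xc5 R4=0xd9 R5=0xbe  N=1 Z=0
after  5: R0=0x91 R1=0x41 R2=0x5b R3=0xc5 R4=0xd9 R5=0xbe  N=0 Z=0
-- IRQ taken; context saved, return-PC = 6 --

SAVED = 0xbe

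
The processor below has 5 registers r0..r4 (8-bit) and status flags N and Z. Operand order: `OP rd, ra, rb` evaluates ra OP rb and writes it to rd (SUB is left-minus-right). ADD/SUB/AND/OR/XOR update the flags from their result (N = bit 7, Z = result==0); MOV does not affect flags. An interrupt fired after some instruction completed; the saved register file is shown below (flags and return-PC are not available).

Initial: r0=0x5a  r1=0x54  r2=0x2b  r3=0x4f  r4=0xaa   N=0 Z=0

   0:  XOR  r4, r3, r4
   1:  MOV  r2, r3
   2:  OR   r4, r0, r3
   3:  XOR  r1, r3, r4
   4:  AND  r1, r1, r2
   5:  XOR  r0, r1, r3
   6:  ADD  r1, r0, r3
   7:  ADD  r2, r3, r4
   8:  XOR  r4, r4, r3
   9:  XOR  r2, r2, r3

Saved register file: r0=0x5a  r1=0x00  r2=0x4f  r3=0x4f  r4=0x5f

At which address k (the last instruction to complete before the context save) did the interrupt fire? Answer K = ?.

K = 4

after  0: r0=0x5a r1=0x54 r2=0x2b r3=0x4f r4=0xe5  N=1 Z=0
after  1: r0=0x5a r1=0x54 r2=0x4f r3=0x4f r4=0xe5  N=1 Z=0
after  2: r0=0x5a r1=0x54 r2=0x4f r3=0x4f r4=0x5f  N=0 Z=0
after  3: r0=0x5a r1=0x10 r2=0x4f r3=0x4f r4=0x5f  N=0 Z=0
after  4: r0=0x5a r1=0x00 r2=0x4f r3=0x4f r4=0x5f  N=0 Z=1
-- IRQ taken; context saved, return-PC = 5 --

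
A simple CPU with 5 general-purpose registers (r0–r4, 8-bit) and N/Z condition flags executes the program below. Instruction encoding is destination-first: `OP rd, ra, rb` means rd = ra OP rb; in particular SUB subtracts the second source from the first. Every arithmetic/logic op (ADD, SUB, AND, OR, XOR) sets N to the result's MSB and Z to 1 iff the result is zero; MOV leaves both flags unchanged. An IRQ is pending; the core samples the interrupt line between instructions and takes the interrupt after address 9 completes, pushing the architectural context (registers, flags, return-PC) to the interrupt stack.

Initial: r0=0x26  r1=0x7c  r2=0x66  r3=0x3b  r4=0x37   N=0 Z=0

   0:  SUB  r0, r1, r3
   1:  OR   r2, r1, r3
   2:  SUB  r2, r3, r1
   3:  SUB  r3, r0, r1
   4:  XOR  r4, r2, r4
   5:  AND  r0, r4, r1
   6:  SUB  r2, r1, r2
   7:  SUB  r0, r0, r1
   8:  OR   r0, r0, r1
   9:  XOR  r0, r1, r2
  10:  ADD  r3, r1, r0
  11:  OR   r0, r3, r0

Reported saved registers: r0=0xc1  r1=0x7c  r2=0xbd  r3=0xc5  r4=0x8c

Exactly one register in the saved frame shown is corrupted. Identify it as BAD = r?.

after  0: r0=0x41 r1=0x7c r2=0x66 r3=0x3b r4=0x37  N=0 Z=0
after  1: r0=0x41 r1=0x7c r2=0x7f r3=0x3b r4=0x37  N=0 Z=0
after  2: r0=0x41 r1=0x7c r2=0xbf r3=0x3b r4=0x37  N=1 Z=0
after  3: r0=0x41 r1=0x7c r2=0xbf r3=0xc5 r4=0x37  N=1 Z=0
after  4: r0=0x41 r1=0x7c r2=0xbf r3=0xc5 r4=0x88  N=1 Z=0
after  5: r0=0x08 r1=0x7c r2=0xbf r3=0xc5 r4=0x88  N=0 Z=0
after  6: r0=0x08 r1=0x7c r2=0xbd r3=0xc5 r4=0x88  N=1 Z=0
after  7: r0=0x8c r1=0x7c r2=0xbd r3=0xc5 r4=0x88  N=1 Z=0
after  8: r0=0xfc r1=0x7c r2=0xbd r3=0xc5 r4=0x88  N=1 Z=0
after  9: r0=0xc1 r1=0x7c r2=0xbd r3=0xc5 r4=0x88  N=1 Z=0
-- IRQ taken; context saved, return-PC = 10 --
mismatch: r4: reported 0x8c vs actual 0x88

BAD = r4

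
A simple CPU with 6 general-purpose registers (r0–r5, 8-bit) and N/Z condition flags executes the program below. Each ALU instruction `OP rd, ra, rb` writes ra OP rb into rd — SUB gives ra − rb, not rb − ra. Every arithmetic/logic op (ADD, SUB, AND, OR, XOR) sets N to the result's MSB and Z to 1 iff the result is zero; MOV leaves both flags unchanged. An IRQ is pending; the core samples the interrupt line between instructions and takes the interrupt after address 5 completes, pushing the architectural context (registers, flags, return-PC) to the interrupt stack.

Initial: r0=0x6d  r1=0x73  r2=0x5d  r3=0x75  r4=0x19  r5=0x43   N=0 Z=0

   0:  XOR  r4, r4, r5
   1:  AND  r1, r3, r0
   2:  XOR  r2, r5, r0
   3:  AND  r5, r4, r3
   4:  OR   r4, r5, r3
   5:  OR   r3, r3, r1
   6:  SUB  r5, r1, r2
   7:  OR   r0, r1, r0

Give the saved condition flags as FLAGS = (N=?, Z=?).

FLAGS = (N=0, Z=0)

after  0: r0=0x6d r1=0x73 r2=0x5d r3=0x75 r4=0x5a r5=0x43  N=0 Z=0
after  1: r0=0x6d r1=0x65 r2=0x5d r3=0x75 r4=0x5a r5=0x43  N=0 Z=0
after  2: r0=0x6d r1=0x65 r2=0x2e r3=0x75 r4=0x5a r5=0x43  N=0 Z=0
after  3: r0=0x6d r1=0x65 r2=0x2e r3=0x75 r4=0x5a r5=0x50  N=0 Z=0
after  4: r0=0x6d r1=0x65 r2=0x2e r3=0x75 r4=0x75 r5=0x50  N=0 Z=0
after  5: r0=0x6d r1=0x65 r2=0x2e r3=0x75 r4=0x75 r5=0x50  N=0 Z=0
-- IRQ taken; context saved, return-PC = 6 --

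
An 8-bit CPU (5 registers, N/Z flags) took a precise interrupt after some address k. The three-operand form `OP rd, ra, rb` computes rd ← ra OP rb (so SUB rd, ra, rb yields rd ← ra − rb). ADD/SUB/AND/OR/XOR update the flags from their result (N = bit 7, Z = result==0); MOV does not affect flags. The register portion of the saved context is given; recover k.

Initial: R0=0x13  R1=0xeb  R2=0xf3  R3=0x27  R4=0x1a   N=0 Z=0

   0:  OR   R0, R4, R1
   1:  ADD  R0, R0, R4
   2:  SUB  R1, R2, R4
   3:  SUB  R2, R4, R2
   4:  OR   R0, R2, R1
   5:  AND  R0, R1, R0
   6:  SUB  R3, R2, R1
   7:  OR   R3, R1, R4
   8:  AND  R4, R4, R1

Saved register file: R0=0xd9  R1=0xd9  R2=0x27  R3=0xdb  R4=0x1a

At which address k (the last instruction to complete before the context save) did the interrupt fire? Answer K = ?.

K = 7

after  0: R0=0xfb R1=0xeb R2=0xf3 R3=0x27 R4=0x1a  N=1 Z=0
after  1: R0=0x15 R1=0xeb R2=0xf3 R3=0x27 R4=0x1a  N=0 Z=0
after  2: R0=0x15 R1=0xd9 R2=0xf3 R3=0x27 R4=0x1a  N=1 Z=0
after  3: R0=0x15 R1=0xd9 R2=0x27 R3=0x27 R4=0x1a  N=0 Z=0
after  4: R0=0xff R1=0xd9 R2=0x27 R3=0x27 R4=0x1a  N=1 Z=0
after  5: R0=0xd9 R1=0xd9 R2=0x27 R3=0x27 R4=0x1a  N=1 Z=0
after  6: R0=0xd9 R1=0xd9 R2=0x27 R3=0x4e R4=0x1a  N=0 Z=0
after  7: R0=0xd9 R1=0xd9 R2=0x27 R3=0xdb R4=0x1a  N=1 Z=0
-- IRQ taken; context saved, return-PC = 8 --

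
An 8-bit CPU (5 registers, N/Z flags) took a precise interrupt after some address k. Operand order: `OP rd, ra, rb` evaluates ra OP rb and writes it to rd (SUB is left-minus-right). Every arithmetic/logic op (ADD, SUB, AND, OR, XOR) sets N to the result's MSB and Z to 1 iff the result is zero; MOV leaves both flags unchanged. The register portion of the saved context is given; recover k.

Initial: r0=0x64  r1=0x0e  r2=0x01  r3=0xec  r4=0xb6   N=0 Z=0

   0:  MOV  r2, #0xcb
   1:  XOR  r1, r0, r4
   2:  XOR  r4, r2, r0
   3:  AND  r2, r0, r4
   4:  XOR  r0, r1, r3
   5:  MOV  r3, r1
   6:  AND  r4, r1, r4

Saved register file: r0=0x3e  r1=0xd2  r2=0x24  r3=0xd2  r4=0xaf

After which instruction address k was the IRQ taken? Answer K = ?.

after  0: r0=0x64 r1=0x0e r2=0xcb r3=0xec r4=0xb6  N=0 Z=0
after  1: r0=0x64 r1=0xd2 r2=0xcb r3=0xec r4=0xb6  N=1 Z=0
after  2: r0=0x64 r1=0xd2 r2=0xcb r3=0xec r4=0xaf  N=1 Z=0
after  3: r0=0x64 r1=0xd2 r2=0x24 r3=0xec r4=0xaf  N=0 Z=0
after  4: r0=0x3e r1=0xd2 r2=0x24 r3=0xec r4=0xaf  N=0 Z=0
after  5: r0=0x3e r1=0xd2 r2=0x24 r3=0xd2 r4=0xaf  N=0 Z=0
-- IRQ taken; context saved, return-PC = 6 --

K = 5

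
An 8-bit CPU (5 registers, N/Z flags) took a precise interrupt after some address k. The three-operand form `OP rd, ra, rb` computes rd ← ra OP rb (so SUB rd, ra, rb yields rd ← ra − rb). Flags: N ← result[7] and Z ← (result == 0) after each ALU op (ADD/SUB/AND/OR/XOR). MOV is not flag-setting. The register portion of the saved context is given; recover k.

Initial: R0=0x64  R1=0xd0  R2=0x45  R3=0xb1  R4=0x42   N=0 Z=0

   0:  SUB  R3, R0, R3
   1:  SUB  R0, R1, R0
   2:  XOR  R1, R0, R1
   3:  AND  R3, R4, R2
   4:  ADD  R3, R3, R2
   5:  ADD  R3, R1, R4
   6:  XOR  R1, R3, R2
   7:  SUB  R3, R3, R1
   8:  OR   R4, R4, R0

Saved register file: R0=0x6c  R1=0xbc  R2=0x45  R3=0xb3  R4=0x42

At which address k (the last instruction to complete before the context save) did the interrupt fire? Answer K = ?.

K = 2

after  0: R0=0x64 R1=0xd0 R2=0x45 R3=0xb3 R4=0x42  N=1 Z=0
after  1: R0=0x6c R1=0xd0 R2=0x45 R3=0xb3 R4=0x42  N=0 Z=0
after  2: R0=0x6c R1=0xbc R2=0x45 R3=0xb3 R4=0x42  N=1 Z=0
-- IRQ taken; context saved, return-PC = 3 --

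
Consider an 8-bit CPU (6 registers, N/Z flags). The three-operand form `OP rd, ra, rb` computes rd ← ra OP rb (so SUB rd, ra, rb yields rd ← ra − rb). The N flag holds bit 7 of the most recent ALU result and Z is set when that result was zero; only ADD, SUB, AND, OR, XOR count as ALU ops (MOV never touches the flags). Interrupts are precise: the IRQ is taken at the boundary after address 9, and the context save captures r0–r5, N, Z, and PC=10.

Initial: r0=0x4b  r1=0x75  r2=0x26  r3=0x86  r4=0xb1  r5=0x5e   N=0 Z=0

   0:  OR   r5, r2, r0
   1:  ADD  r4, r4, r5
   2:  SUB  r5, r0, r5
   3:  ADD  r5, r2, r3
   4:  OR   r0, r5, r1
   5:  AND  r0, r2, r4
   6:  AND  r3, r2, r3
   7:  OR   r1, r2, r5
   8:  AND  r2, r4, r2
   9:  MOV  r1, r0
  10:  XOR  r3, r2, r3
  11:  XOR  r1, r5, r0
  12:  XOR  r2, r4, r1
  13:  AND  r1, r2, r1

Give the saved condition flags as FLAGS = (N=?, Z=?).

FLAGS = (N=0, Z=0)

after  0: r0=0x4b r1=0x75 r2=0x26 r3=0x86 r4=0xb1 r5=0x6f  N=0 Z=0
after  1: r0=0x4b r1=0x75 r2=0x26 r3=0x86 r4=0x20 r5=0x6f  N=0 Z=0
after  2: r0=0x4b r1=0x75 r2=0x26 r3=0x86 r4=0x20 r5=0xdc  N=1 Z=0
after  3: r0=0x4b r1=0x75 r2=0x26 r3=0x86 r4=0x20 r5=0xac  N=1 Z=0
after  4: r0=0xfd r1=0x75 r2=0x26 r3=0x86 r4=0x20 r5=0xac  N=1 Z=0
after  5: r0=0x20 r1=0x75 r2=0x26 r3=0x86 r4=0x20 r5=0xac  N=0 Z=0
after  6: r0=0x20 r1=0x75 r2=0x26 r3=0x06 r4=0x20 r5=0xac  N=0 Z=0
after  7: r0=0x20 r1=0xae r2=0x26 r3=0x06 r4=0x20 r5=0xac  N=1 Z=0
after  8: r0=0x20 r1=0xae r2=0x20 r3=0x06 r4=0x20 r5=0xac  N=0 Z=0
after  9: r0=0x20 r1=0x20 r2=0x20 r3=0x06 r4=0x20 r5=0xac  N=0 Z=0
-- IRQ taken; context saved, return-PC = 10 --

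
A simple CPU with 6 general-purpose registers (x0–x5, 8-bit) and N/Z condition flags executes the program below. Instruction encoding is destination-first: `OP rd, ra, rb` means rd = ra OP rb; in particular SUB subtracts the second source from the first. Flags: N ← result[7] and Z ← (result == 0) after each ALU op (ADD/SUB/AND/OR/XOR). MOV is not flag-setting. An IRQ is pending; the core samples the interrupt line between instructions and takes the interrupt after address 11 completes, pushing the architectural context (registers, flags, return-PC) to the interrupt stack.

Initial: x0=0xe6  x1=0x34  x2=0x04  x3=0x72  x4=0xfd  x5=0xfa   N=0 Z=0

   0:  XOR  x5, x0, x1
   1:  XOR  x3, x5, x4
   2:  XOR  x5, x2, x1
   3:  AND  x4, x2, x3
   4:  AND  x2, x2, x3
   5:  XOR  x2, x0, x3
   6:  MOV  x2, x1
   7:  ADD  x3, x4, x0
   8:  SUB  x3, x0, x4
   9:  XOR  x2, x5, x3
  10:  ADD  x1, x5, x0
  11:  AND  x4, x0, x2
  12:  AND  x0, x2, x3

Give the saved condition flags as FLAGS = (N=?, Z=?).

after  0: x0=0xe6 x1=0x34 x2=0x04 x3=0x72 x4=0xfd x5=0xd2  N=1 Z=0
after  1: x0=0xe6 x1=0x34 x2=0x04 x3=0x2f x4=0xfd x5=0xd2  N=0 Z=0
after  2: x0=0xe6 x1=0x34 x2=0x04 x3=0x2f x4=0xfd x5=0x30  N=0 Z=0
after  3: x0=0xe6 x1=0x34 x2=0x04 x3=0x2f x4=0x04 x5=0x30  N=0 Z=0
after  4: x0=0xe6 x1=0x34 x2=0x04 x3=0x2f x4=0x04 x5=0x30  N=0 Z=0
after  5: x0=0xe6 x1=0x34 x2=0xc9 x3=0x2f x4=0x04 x5=0x30  N=1 Z=0
after  6: x0=0xe6 x1=0x34 x2=0x34 x3=0x2f x4=0x04 x5=0x30  N=1 Z=0
after  7: x0=0xe6 x1=0x34 x2=0x34 x3=0xea x4=0x04 x5=0x30  N=1 Z=0
after  8: x0=0xe6 x1=0x34 x2=0x34 x3=0xe2 x4=0x04 x5=0x30  N=1 Z=0
after  9: x0=0xe6 x1=0x34 x2=0xd2 x3=0xe2 x4=0x04 x5=0x30  N=1 Z=0
after 10: x0=0xe6 x1=0x16 x2=0xd2 x3=0xe2 x4=0x04 x5=0x30  N=0 Z=0
after 11: x0=0xe6 x1=0x16 x2=0xd2 x3=0xe2 x4=0xc2 x5=0x30  N=1 Z=0
-- IRQ taken; context saved, return-PC = 12 --

FLAGS = (N=1, Z=0)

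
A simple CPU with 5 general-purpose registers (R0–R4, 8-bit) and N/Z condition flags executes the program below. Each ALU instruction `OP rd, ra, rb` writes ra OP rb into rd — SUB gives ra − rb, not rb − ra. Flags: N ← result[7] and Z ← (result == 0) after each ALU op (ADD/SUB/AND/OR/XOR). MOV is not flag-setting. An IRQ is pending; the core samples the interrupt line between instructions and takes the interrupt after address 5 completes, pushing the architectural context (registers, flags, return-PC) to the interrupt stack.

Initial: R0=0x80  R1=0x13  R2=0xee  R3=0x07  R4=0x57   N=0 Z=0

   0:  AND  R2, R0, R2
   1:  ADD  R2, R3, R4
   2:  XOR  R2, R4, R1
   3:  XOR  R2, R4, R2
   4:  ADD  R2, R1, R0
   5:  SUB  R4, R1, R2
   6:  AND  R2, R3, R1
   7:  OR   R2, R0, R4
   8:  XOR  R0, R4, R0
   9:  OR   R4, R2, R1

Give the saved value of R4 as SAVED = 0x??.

SAVED = 0x80

after  0: R0=0x80 R1=0x13 R2=0x80 R3=0x07 R4=0x57  N=1 Z=0
after  1: R0=0x80 R1=0x13 R2=0x5e R3=0x07 R4=0x57  N=0 Z=0
after  2: R0=0x80 R1=0x13 R2=0x44 R3=0x07 R4=0x57  N=0 Z=0
after  3: R0=0x80 R1=0x13 R2=0x13 R3=0x07 R4=0x57  N=0 Z=0
after  4: R0=0x80 R1=0x13 R2=0x93 R3=0x07 R4=0x57  N=1 Z=0
after  5: R0=0x80 R1=0x13 R2=0x93 R3=0x07 R4=0x80  N=1 Z=0
-- IRQ taken; context saved, return-PC = 6 --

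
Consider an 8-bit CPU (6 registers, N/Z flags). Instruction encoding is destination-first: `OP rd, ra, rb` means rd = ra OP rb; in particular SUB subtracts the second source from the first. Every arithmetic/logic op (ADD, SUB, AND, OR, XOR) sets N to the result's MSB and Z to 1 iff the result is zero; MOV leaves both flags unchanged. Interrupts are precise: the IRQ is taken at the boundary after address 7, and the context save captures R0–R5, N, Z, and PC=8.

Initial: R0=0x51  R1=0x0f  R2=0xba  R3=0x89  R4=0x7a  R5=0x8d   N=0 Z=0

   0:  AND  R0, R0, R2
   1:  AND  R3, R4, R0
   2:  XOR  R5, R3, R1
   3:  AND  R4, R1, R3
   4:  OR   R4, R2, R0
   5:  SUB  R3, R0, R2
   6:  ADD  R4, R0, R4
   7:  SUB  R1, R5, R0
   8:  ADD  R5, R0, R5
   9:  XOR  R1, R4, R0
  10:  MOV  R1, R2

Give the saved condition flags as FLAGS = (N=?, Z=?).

FLAGS = (N=0, Z=0)

after  0: R0=0x10 R1=0x0f R2=0xba R3=0x89 R4=0x7a R5=0x8d  N=0 Z=0
after  1: R0=0x10 R1=0x0f R2=0xba R3=0x10 R4=0x7a R5=0x8d  N=0 Z=0
after  2: R0=0x10 R1=0x0f R2=0xba R3=0x10 R4=0x7a R5=0x1f  N=0 Z=0
after  3: R0=0x10 R1=0x0f R2=0xba R3=0x10 R4=0x00 R5=0x1f  N=0 Z=1
after  4: R0=0x10 R1=0x0f R2=0xba R3=0x10 R4=0xba R5=0x1f  N=1 Z=0
after  5: R0=0x10 R1=0x0f R2=0xba R3=0x56 R4=0xba R5=0x1f  N=0 Z=0
after  6: R0=0x10 R1=0x0f R2=0xba R3=0x56 R4=0xca R5=0x1f  N=1 Z=0
after  7: R0=0x10 R1=0x0f R2=0xba R3=0x56 R4=0xca R5=0x1f  N=0 Z=0
-- IRQ taken; context saved, return-PC = 8 --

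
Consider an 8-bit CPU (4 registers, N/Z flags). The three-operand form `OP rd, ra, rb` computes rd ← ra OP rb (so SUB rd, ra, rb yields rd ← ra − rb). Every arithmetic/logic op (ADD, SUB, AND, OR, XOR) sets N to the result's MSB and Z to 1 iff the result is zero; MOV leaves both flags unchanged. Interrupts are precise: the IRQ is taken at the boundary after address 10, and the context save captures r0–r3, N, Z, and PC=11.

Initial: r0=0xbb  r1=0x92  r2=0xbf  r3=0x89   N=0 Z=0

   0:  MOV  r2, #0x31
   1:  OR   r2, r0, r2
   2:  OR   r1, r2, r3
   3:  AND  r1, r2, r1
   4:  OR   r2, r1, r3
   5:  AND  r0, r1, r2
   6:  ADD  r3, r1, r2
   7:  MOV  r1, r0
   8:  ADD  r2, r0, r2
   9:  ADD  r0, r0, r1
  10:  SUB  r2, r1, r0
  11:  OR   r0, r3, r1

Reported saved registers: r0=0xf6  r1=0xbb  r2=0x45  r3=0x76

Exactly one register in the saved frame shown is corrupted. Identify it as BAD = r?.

BAD = r0

after  0: r0=0xbb r1=0x92 r2=0x31 r3=0x89  N=0 Z=0
after  1: r0=0xbb r1=0x92 r2=0xbb r3=0x89  N=1 Z=0
after  2: r0=0xbb r1=0xbb r2=0xbb r3=0x89  N=1 Z=0
after  3: r0=0xbb r1=0xbb r2=0xbb r3=0x89  N=1 Z=0
after  4: r0=0xbb r1=0xbb r2=0xbb r3=0x89  N=1 Z=0
after  5: r0=0xbb r1=0xbb r2=0xbb r3=0x89  N=1 Z=0
after  6: r0=0xbb r1=0xbb r2=0xbb r3=0x76  N=0 Z=0
after  7: r0=0xbb r1=0xbb r2=0xbb r3=0x76  N=0 Z=0
after  8: r0=0xbb r1=0xbb r2=0x76 r3=0x76  N=0 Z=0
after  9: r0=0x76 r1=0xbb r2=0x76 r3=0x76  N=0 Z=0
after 10: r0=0x76 r1=0xbb r2=0x45 r3=0x76  N=0 Z=0
-- IRQ taken; context saved, return-PC = 11 --
mismatch: r0: reported 0xf6 vs actual 0x76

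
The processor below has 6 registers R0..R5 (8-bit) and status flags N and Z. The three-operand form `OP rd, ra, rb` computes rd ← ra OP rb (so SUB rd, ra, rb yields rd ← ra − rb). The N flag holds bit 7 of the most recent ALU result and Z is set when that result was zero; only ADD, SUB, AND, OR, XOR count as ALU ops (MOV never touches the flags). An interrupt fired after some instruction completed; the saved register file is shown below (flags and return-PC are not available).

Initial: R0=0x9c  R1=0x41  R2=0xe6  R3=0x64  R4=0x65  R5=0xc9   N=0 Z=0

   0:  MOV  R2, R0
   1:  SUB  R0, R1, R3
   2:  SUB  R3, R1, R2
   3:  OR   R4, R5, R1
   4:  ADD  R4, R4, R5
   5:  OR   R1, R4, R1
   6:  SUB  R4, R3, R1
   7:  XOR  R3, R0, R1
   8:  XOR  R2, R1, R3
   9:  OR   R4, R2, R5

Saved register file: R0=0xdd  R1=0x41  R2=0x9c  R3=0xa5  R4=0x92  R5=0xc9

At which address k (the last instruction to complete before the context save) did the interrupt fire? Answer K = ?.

after  0: R0=0x9c R1=0x41 R2=0x9c R3=0x64 R4=0x65 R5=0xc9  N=0 Z=0
after  1: R0=0xdd R1=0x41 R2=0x9c R3=0x64 R4=0x65 R5=0xc9  N=1 Z=0
after  2: R0=0xdd R1=0x41 R2=0x9c R3=0xa5 R4=0x65 R5=0xc9  N=1 Z=0
after  3: R0=0xdd R1=0x41 R2=0x9c R3=0xa5 R4=0xc9 R5=0xc9  N=1 Z=0
after  4: R0=0xdd R1=0x41 R2=0x9c R3=0xa5 R4=0x92 R5=0xc9  N=1 Z=0
-- IRQ taken; context saved, return-PC = 5 --

K = 4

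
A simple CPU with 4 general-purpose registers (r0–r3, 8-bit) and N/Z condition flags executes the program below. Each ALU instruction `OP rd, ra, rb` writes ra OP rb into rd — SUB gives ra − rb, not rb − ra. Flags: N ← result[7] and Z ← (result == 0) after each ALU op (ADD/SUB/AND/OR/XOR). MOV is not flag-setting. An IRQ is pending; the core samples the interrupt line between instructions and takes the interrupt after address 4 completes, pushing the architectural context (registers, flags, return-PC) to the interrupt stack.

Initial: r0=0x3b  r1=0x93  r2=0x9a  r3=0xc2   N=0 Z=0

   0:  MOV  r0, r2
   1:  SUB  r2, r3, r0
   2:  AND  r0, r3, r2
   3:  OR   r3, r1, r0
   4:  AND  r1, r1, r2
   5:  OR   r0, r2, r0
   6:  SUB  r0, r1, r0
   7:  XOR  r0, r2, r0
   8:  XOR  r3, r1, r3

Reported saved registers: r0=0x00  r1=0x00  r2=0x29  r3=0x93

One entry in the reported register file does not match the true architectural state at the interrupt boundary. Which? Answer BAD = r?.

after  0: r0=0x9a r1=0x93 r2=0x9a r3=0xc2  N=0 Z=0
after  1: r0=0x9a r1=0x93 r2=0x28 r3=0xc2  N=0 Z=0
after  2: r0=0x00 r1=0x93 r2=0x28 r3=0xc2  N=0 Z=1
after  3: r0=0x00 r1=0x93 r2=0x28 r3=0x93  N=1 Z=0
after  4: r0=0x00 r1=0x00 r2=0x28 r3=0x93  N=0 Z=1
-- IRQ taken; context saved, return-PC = 5 --
mismatch: r2: reported 0x29 vs actual 0x28

BAD = r2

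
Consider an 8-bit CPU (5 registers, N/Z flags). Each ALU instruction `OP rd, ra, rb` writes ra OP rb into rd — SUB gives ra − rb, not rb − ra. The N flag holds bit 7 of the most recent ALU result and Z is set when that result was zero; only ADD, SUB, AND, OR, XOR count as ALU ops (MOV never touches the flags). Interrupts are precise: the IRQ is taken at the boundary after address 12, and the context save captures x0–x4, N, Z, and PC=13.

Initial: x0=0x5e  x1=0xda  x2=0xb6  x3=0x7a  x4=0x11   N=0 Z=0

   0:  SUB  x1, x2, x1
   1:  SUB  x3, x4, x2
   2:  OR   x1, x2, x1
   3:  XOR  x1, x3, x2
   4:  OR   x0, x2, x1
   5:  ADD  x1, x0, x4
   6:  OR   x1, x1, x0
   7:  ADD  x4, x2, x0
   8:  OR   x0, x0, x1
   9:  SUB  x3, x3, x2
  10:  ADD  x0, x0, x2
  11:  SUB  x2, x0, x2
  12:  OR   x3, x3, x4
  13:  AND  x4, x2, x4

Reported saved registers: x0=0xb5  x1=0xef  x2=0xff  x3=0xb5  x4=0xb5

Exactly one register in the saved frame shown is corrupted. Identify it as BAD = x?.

BAD = x1

after  0: x0=0x5e x1=0xdc x2=0xb6 x3=0x7a x4=0x11  N=1 Z=0
after  1: x0=0x5e x1=0xdc x2=0xb6 x3=0x5b x4=0x11  N=0 Z=0
after  2: x0=0x5e x1=0xfe x2=0xb6 x3=0x5b x4=0x11  N=1 Z=0
after  3: x0=0x5e x1=0xed x2=0xb6 x3=0x5b x4=0x11  N=1 Z=0
after  4: x0=0xff x1=0xed x2=0xb6 x3=0x5b x4=0x11  N=1 Z=0
after  5: x0=0xff x1=0x10 x2=0xb6 x3=0x5b x4=0x11  N=0 Z=0
after  6: x0=0xff x1=0xff x2=0xb6 x3=0x5b x4=0x11  N=1 Z=0
after  7: x0=0xff x1=0xff x2=0xb6 x3=0x5b x4=0xb5  N=1 Z=0
after  8: x0=0xff x1=0xff x2=0xb6 x3=0x5b x4=0xb5  N=1 Z=0
after  9: x0=0xff x1=0xff x2=0xb6 x3=0xa5 x4=0xb5  N=1 Z=0
after 10: x0=0xb5 x1=0xff x2=0xb6 x3=0xa5 x4=0xb5  N=1 Z=0
after 11: x0=0xb5 x1=0xff x2=0xff x3=0xa5 x4=0xb5  N=1 Z=0
after 12: x0=0xb5 x1=0xff x2=0xff x3=0xb5 x4=0xb5  N=1 Z=0
-- IRQ taken; context saved, return-PC = 13 --
mismatch: x1: reported 0xef vs actual 0xff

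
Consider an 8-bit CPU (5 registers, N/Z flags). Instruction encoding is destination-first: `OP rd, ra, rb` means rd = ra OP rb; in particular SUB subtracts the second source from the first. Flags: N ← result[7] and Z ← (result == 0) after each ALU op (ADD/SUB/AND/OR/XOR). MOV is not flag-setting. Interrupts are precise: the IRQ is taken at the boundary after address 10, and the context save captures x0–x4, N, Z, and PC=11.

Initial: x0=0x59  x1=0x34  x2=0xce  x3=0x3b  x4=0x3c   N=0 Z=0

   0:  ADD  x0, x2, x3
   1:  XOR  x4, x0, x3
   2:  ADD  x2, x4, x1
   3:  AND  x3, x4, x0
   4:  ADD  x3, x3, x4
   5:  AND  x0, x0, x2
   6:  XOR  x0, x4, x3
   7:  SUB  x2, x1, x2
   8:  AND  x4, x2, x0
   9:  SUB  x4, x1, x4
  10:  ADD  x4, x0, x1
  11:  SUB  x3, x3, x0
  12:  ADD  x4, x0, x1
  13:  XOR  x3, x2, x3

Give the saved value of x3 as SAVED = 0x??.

after  0: x0=0x09 x1=0x34 x2=0xce x3=0x3b x4=0x3c  N=0 Z=0
after  1: x0=0x09 x1=0x34 x2=0xce x3=0x3b x4=0x32  N=0 Z=0
after  2: x0=0x09 x1=0x34 x2=0x66 x3=0x3b x4=0x32  N=0 Z=0
after  3: x0=0x09 x1=0x34 x2=0x66 x3=0x00 x4=0x32  N=0 Z=1
after  4: x0=0x09 x1=0x34 x2=0x66 x3=0x32 x4=0x32  N=0 Z=0
after  5: x0=0x00 x1=0x34 x2=0x66 x3=0x32 x4=0x32  N=0 Z=1
after  6: x0=0x00 x1=0x34 x2=0x66 x3=0x32 x4=0x32  N=0 Z=1
after  7: x0=0x00 x1=0x34 x2=0xce x3=0x32 x4=0x32  N=1 Z=0
after  8: x0=0x00 x1=0x34 x2=0xce x3=0x32 x4=0x00  N=0 Z=1
after  9: x0=0x00 x1=0x34 x2=0xce x3=0x32 x4=0x34  N=0 Z=0
after 10: x0=0x00 x1=0x34 x2=0xce x3=0x32 x4=0x34  N=0 Z=0
-- IRQ taken; context saved, return-PC = 11 --

SAVED = 0x32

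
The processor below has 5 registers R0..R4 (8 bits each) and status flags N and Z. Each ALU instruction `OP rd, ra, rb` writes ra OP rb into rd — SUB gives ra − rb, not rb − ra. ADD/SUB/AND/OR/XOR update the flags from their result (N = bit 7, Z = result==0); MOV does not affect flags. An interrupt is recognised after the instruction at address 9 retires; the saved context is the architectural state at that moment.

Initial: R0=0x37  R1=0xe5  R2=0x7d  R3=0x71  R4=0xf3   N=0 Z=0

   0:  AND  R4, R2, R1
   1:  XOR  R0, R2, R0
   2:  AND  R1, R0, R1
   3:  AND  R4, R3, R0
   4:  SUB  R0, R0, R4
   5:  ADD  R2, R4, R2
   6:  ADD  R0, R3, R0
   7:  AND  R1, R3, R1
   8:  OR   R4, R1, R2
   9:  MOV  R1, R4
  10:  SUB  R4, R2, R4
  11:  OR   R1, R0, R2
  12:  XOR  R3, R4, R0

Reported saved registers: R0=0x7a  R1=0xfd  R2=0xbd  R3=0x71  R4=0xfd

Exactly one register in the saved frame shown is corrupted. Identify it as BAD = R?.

after  0: R0=0x37 R1=0xe5 R2=0x7d R3=0x71 R4=0x65  N=0 Z=0
after  1: R0=0x4a R1=0xe5 R2=0x7d R3=0x71 R4=0x65  N=0 Z=0
after  2: R0=0x4a R1=0x40 R2=0x7d R3=0x71 R4=0x65  N=0 Z=0
after  3: R0=0x4a R1=0x40 R2=0x7d R3=0x71 R4=0x40  N=0 Z=0
after  4: R0=0x0a R1=0x40 R2=0x7d R3=0x71 R4=0x40  N=0 Z=0
after  5: R0=0x0a R1=0x40 R2=0xbd R3=0x71 R4=0x40  N=1 Z=0
after  6: R0=0x7b R1=0x40 R2=0xbd R3=0x71 R4=0x40  N=0 Z=0
after  7: R0=0x7b R1=0x40 R2=0xbd R3=0x71 R4=0x40  N=0 Z=0
after  8: R0=0x7b R1=0x40 R2=0xbd R3=0x71 R4=0xfd  N=1 Z=0
after  9: R0=0x7b R1=0xfd R2=0xbd R3=0x71 R4=0xfd  N=1 Z=0
-- IRQ taken; context saved, return-PC = 10 --
mismatch: R0: reported 0x7a vs actual 0x7b

BAD = R0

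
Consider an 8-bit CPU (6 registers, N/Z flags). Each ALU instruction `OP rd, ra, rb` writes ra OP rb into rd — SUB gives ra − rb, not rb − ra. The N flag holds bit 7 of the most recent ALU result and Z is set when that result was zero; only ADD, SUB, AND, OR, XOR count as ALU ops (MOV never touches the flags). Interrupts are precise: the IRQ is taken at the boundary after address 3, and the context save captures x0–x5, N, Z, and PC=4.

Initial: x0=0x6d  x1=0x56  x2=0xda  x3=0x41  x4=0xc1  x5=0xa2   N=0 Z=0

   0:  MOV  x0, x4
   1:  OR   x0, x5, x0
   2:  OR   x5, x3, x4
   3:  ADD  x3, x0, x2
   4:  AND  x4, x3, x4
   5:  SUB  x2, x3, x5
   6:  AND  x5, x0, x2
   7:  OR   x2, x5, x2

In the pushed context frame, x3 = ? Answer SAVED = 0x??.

SAVED = 0xbd

after  0: x0=0xc1 x1=0x56 x2=0xda x3=0x41 x4=0xc1 x5=0xa2  N=0 Z=0
after  1: x0=0xe3 x1=0x56 x2=0xda x3=0x41 x4=0xc1 x5=0xa2  N=1 Z=0
after  2: x0=0xe3 x1=0x56 x2=0xda x3=0x41 x4=0xc1 x5=0xc1  N=1 Z=0
after  3: x0=0xe3 x1=0x56 x2=0xda x3=0xbd x4=0xc1 x5=0xc1  N=1 Z=0
-- IRQ taken; context saved, return-PC = 4 --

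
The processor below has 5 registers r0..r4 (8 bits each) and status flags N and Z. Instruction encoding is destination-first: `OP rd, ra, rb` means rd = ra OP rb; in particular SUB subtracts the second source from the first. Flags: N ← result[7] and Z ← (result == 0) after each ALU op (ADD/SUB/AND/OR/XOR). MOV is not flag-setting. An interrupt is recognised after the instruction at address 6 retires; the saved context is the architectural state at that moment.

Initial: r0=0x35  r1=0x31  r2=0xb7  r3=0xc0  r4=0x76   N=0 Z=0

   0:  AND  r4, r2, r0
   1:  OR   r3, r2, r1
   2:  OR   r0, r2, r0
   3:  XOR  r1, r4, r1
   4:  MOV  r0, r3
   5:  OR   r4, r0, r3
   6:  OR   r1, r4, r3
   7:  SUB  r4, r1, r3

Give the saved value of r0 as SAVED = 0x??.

after  0: r0=0x35 r1=0x31 r2=0xb7 r3=0xc0 r4=0x35  N=0 Z=0
after  1: r0=0x35 r1=0x31 r2=0xb7 r3=0xb7 r4=0x35  N=1 Z=0
after  2: r0=0xb7 r1=0x31 r2=0xb7 r3=0xb7 r4=0x35  N=1 Z=0
after  3: r0=0xb7 r1=0x04 r2=0xb7 r3=0xb7 r4=0x35  N=0 Z=0
after  4: r0=0xb7 r1=0x04 r2=0xb7 r3=0xb7 r4=0x35  N=0 Z=0
after  5: r0=0xb7 r1=0x04 r2=0xb7 r3=0xb7 r4=0xb7  N=1 Z=0
after  6: r0=0xb7 r1=0xb7 r2=0xb7 r3=0xb7 r4=0xb7  N=1 Z=0
-- IRQ taken; context saved, return-PC = 7 --

SAVED = 0xb7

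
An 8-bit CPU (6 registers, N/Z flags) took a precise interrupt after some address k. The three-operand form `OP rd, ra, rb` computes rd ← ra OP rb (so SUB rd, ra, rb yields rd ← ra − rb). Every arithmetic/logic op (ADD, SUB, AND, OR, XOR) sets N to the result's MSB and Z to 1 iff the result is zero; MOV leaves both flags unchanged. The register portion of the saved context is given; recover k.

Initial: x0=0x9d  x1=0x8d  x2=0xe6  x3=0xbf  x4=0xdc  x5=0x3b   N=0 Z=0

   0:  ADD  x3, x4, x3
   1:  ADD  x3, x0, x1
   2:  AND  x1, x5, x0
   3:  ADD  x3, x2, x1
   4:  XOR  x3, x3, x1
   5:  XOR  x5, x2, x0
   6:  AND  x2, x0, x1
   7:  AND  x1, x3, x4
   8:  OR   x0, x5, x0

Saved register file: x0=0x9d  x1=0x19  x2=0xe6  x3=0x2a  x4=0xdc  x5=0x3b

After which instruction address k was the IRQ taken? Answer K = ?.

K = 2

after  0: x0=0x9d x1=0x8d x2=0xe6 x3=0x9b x4=0xdc x5=0x3b  N=1 Z=0
after  1: x0=0x9d x1=0x8d x2=0xe6 x3=0x2a x4=0xdc x5=0x3b  N=0 Z=0
after  2: x0=0x9d x1=0x19 x2=0xe6 x3=0x2a x4=0xdc x5=0x3b  N=0 Z=0
-- IRQ taken; context saved, return-PC = 3 --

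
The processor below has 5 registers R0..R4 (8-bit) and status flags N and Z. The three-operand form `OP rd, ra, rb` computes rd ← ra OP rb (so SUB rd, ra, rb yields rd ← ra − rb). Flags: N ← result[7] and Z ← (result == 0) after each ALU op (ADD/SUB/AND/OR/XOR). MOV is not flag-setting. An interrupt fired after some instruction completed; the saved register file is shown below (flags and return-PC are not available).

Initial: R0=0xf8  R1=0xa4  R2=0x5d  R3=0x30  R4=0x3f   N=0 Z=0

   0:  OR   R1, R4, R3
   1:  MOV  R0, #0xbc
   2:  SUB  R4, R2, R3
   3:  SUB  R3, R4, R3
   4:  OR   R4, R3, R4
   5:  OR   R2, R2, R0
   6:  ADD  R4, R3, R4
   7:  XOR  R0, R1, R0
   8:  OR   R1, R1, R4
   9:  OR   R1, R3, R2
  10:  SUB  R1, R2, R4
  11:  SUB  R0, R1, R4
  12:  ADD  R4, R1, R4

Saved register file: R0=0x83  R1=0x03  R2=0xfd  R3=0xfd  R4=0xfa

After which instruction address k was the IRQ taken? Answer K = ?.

after  0: R0=0xf8 R1=0x3f R2=0x5d R3=0x30 R4=0x3f  N=0 Z=0
after  1: R0=0xbc R1=0x3f R2=0x5d R3=0x30 R4=0x3f  N=0 Z=0
after  2: R0=0xbc R1=0x3f R2=0x5d R3=0x30 R4=0x2d  N=0 Z=0
after  3: R0=0xbc R1=0x3f R2=0x5d R3=0xfd R4=0x2d  N=1 Z=0
after  4: R0=0xbc R1=0x3f R2=0x5d R3=0xfd R4=0xfd  N=1 Z=0
after  5: R0=0xbc R1=0x3f R2=0xfd R3=0xfd R4=0xfd  N=1 Z=0
after  6: R0=0xbc R1=0x3f R2=0xfd R3=0xfd R4=0xfa  N=1 Z=0
after  7: R0=0x83 R1=0x3f R2=0xfd R3=0xfd R4=0xfa  N=1 Z=0
after  8: R0=0x83 R1=0xff R2=0xfd R3=0xfd R4=0xfa  N=1 Z=0
after  9: R0=0x83 R1=0xfd R2=0xfd R3=0xfd R4=0xfa  N=1 Z=0
after 10: R0=0x83 R1=0x03 R2=0xfd R3=0xfd R4=0xfa  N=0 Z=0
-- IRQ taken; context saved, return-PC = 11 --

K = 10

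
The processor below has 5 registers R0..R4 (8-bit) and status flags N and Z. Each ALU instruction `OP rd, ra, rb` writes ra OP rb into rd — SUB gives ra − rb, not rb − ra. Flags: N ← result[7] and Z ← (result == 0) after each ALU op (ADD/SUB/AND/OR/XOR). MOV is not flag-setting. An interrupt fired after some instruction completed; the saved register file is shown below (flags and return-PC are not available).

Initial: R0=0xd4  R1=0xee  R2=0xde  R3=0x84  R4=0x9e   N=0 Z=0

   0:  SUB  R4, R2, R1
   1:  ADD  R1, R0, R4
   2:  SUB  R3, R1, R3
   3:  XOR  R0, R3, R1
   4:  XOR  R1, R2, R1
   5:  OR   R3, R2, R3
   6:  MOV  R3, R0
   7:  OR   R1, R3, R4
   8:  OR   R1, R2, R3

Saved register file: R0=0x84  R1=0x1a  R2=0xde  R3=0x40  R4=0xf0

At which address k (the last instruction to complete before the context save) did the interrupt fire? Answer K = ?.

after  0: R0=0xd4 R1=0xee R2=0xde R3=0x84 R4=0xf0  N=1 Z=0
after  1: R0=0xd4 R1=0xc4 R2=0xde R3=0x84 R4=0xf0  N=1 Z=0
after  2: R0=0xd4 R1=0xc4 R2=0xde R3=0x40 R4=0xf0  N=0 Z=0
after  3: R0=0x84 R1=0xc4 R2=0xde R3=0x40 R4=0xf0  N=1 Z=0
after  4: R0=0x84 R1=0x1a R2=0xde R3=0x40 R4=0xf0  N=0 Z=0
-- IRQ taken; context saved, return-PC = 5 --

K = 4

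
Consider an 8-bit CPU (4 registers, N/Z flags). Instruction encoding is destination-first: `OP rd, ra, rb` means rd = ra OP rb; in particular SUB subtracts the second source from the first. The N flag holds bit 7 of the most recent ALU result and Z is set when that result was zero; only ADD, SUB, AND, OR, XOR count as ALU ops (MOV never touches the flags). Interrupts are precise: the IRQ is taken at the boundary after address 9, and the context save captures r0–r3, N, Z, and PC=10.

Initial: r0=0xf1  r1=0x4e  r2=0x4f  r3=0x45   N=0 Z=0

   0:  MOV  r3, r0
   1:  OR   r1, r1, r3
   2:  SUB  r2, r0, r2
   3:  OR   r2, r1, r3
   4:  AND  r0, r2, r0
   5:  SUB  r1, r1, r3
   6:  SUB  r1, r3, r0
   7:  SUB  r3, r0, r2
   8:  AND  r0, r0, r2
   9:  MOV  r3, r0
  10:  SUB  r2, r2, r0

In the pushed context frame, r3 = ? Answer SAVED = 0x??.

after  0: r0=0xf1 r1=0x4e r2=0x4f r3=0xf1  N=0 Z=0
after  1: r0=0xf1 r1=0xff r2=0x4f r3=0xf1  N=1 Z=0
after  2: r0=0xf1 r1=0xff r2=0xa2 r3=0xf1  N=1 Z=0
after  3: r0=0xf1 r1=0xff r2=0xff r3=0xf1  N=1 Z=0
after  4: r0=0xf1 r1=0xff r2=0xff r3=0xf1  N=1 Z=0
after  5: r0=0xf1 r1=0x0e r2=0xff r3=0xf1  N=0 Z=0
after  6: r0=0xf1 r1=0x00 r2=0xff r3=0xf1  N=0 Z=1
after  7: r0=0xf1 r1=0x00 r2=0xff r3=0xf2  N=1 Z=0
after  8: r0=0xf1 r1=0x00 r2=0xff r3=0xf2  N=1 Z=0
after  9: r0=0xf1 r1=0x00 r2=0xff r3=0xf1  N=1 Z=0
-- IRQ taken; context saved, return-PC = 10 --

SAVED = 0xf1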